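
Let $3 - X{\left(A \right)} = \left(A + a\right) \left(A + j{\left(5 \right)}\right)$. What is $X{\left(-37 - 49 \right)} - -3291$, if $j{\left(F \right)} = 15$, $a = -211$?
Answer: $-17793$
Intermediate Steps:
$X{\left(A \right)} = 3 - \left(-211 + A\right) \left(15 + A\right)$ ($X{\left(A \right)} = 3 - \left(A - 211\right) \left(A + 15\right) = 3 - \left(-211 + A\right) \left(15 + A\right)$)
$X{\left(-37 - 49 \right)} - -3291 = \left(3168 - \left(-37 - 49\right)^{2} + 196 \left(-37 - 49\right)\right) - -3291 = \left(3168 - \left(-86\right)^{2} + 196 \left(-86\right)\right) + 3291 = \left(3168 - 7396 - 16856\right) + 3291 = -21084 + 3291 = -17793$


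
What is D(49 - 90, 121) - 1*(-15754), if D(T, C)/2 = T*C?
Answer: 5832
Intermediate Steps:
D(T, C) = 2*C*T (D(T, C) = 2*(T*C) = 2*(C*T) = 2*C*T)
D(49 - 90, 121) - 1*(-15754) = 2*121*(49 - 90) - 1*(-15754) = 2*121*(-41) + 15754 = -9922 + 15754 = 5832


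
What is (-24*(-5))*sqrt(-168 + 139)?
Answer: 120*I*sqrt(29) ≈ 646.22*I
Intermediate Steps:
(-24*(-5))*sqrt(-168 + 139) = 120*sqrt(-29) = 120*(I*sqrt(29)) = 120*I*sqrt(29)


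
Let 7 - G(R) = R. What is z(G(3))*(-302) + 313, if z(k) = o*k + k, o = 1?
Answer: -2103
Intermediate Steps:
G(R) = 7 - R
z(k) = 2*k (z(k) = 1*k + k = k + k = 2*k)
z(G(3))*(-302) + 313 = (2*(7 - 1*3))*(-302) + 313 = (2*(7 - 3))*(-302) + 313 = (2*4)*(-302) + 313 = 8*(-302) + 313 = -2416 + 313 = -2103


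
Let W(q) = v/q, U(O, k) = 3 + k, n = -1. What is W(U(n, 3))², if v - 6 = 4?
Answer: 25/9 ≈ 2.7778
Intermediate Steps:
v = 10 (v = 6 + 4 = 10)
W(q) = 10/q
W(U(n, 3))² = (10/(3 + 3))² = (10/6)² = (10*(⅙))² = (5/3)² = 25/9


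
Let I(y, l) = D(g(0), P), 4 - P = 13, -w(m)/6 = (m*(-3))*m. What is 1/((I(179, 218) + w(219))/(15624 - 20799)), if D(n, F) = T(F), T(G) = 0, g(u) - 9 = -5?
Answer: -575/95922 ≈ -0.0059945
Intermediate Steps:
w(m) = 18*m² (w(m) = -6*m*(-3)*m = -6*(-3*m)*m = -(-18)*m² = 18*m²)
P = -9 (P = 4 - 1*13 = 4 - 13 = -9)
g(u) = 4 (g(u) = 9 - 5 = 4)
D(n, F) = 0
I(y, l) = 0
1/((I(179, 218) + w(219))/(15624 - 20799)) = 1/((0 + 18*219²)/(15624 - 20799)) = 1/((0 + 18*47961)/(-5175)) = 1/((0 + 863298)*(-1/5175)) = 1/(863298*(-1/5175)) = 1/(-95922/575) = -575/95922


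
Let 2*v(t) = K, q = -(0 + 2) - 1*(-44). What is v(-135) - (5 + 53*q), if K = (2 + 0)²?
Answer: -2229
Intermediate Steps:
q = 42 (q = -1*2 + 44 = -2 + 44 = 42)
K = 4 (K = 2² = 4)
v(t) = 2 (v(t) = (½)*4 = 2)
v(-135) - (5 + 53*q) = 2 - (5 + 53*42) = 2 - (5 + 2226) = 2 - 1*2231 = 2 - 2231 = -2229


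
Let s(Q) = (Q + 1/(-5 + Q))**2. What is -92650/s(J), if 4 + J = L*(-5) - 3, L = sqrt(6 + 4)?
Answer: -503297036/772641 + 115790264*sqrt(10)/772641 ≈ -177.49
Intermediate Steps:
L = sqrt(10) ≈ 3.1623
J = -7 - 5*sqrt(10) (J = -4 + (sqrt(10)*(-5) - 3) = -4 + (-5*sqrt(10) - 3) = -4 + (-3 - 5*sqrt(10)) = -7 - 5*sqrt(10) ≈ -22.811)
-92650/s(J) = -92650*(-5 + (-7 - 5*sqrt(10)))**2/(1 + (-7 - 5*sqrt(10))**2 - 5*(-7 - 5*sqrt(10)))**2 = -92650*(-12 - 5*sqrt(10))**2/(1 + (-7 - 5*sqrt(10))**2 + (35 + 25*sqrt(10)))**2 = -92650*(-12 - 5*sqrt(10))**2/(36 + (-7 - 5*sqrt(10))**2 + 25*sqrt(10))**2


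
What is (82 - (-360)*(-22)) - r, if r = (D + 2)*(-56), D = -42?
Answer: -10078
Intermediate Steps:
r = 2240 (r = (-42 + 2)*(-56) = -40*(-56) = 2240)
(82 - (-360)*(-22)) - r = (82 - (-360)*(-22)) - 1*2240 = (82 - 90*88) - 2240 = (82 - 7920) - 2240 = -7838 - 2240 = -10078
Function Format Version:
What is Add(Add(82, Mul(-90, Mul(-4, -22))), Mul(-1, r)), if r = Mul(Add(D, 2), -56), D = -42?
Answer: -10078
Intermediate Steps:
r = 2240 (r = Mul(Add(-42, 2), -56) = Mul(-40, -56) = 2240)
Add(Add(82, Mul(-90, Mul(-4, -22))), Mul(-1, r)) = Add(Add(82, Mul(-90, Mul(-4, -22))), Mul(-1, 2240)) = Add(Add(82, Mul(-90, 88)), -2240) = Add(Add(82, -7920), -2240) = Add(-7838, -2240) = -10078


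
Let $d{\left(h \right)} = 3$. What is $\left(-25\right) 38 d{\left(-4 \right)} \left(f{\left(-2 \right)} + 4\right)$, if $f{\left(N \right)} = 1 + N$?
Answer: $-8550$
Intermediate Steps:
$\left(-25\right) 38 d{\left(-4 \right)} \left(f{\left(-2 \right)} + 4\right) = \left(-25\right) 38 \cdot 3 \left(\left(1 - 2\right) + 4\right) = - 950 \cdot 3 \left(-1 + 4\right) = - 950 \cdot 3 \cdot 3 = \left(-950\right) 9 = -8550$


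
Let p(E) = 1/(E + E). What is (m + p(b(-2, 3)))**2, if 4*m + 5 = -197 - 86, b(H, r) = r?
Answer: 185761/36 ≈ 5160.0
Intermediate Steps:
m = -72 (m = -5/4 + (-197 - 86)/4 = -5/4 + (1/4)*(-283) = -5/4 - 283/4 = -72)
p(E) = 1/(2*E)
(m + p(b(-2, 3)))**2 = (-72 + (1/2)/3)**2 = (-72 + (1/2)*(1/3))**2 = (-72 + 1/6)**2 = (-431/6)**2 = 185761/36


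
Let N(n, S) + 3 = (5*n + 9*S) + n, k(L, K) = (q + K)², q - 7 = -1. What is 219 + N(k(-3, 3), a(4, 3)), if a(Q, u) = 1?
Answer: 711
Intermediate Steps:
q = 6 (q = 7 - 1 = 6)
k(L, K) = (6 + K)²
N(n, S) = -3 + 6*n + 9*S (N(n, S) = -3 + ((5*n + 9*S) + n) = -3 + (6*n + 9*S) = -3 + 6*n + 9*S)
219 + N(k(-3, 3), a(4, 3)) = 219 + (-3 + 6*(6 + 3)² + 9*1) = 219 + (-3 + 6*9² + 9) = 219 + (-3 + 6*81 + 9) = 219 + (-3 + 486 + 9) = 219 + 492 = 711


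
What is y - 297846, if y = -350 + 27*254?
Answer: -291338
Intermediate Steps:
y = 6508 (y = -350 + 6858 = 6508)
y - 297846 = 6508 - 297846 = -291338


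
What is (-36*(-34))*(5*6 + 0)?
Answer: 36720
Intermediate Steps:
(-36*(-34))*(5*6 + 0) = 1224*(30 + 0) = 1224*30 = 36720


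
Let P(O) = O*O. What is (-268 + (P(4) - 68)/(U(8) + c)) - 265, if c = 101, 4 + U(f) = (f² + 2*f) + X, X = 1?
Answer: -47463/89 ≈ -533.29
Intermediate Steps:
U(f) = -3 + f² + 2*f (U(f) = -4 + ((f² + 2*f) + 1) = -4 + (1 + f² + 2*f) = -3 + f² + 2*f)
P(O) = O²
(-268 + (P(4) - 68)/(U(8) + c)) - 265 = (-268 + (4² - 68)/((-3 + 8² + 2*8) + 101)) - 265 = (-268 + (16 - 68)/((-3 + 64 + 16) + 101)) - 265 = (-268 - 52/(77 + 101)) - 265 = (-268 - 52/178) - 265 = (-268 - 52*1/178) - 265 = (-268 - 26/89) - 265 = -23878/89 - 265 = -47463/89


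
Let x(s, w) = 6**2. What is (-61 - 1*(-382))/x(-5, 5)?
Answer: 107/12 ≈ 8.9167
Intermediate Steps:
x(s, w) = 36
(-61 - 1*(-382))/x(-5, 5) = (-61 - 1*(-382))/36 = (-61 + 382)*(1/36) = 321*(1/36) = 107/12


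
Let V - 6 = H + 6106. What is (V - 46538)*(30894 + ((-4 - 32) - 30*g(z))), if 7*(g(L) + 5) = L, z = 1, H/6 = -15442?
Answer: -28881386028/7 ≈ -4.1259e+9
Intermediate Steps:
H = -92652 (H = 6*(-15442) = -92652)
g(L) = -5 + L/7
V = -86540 (V = 6 + (-92652 + 6106) = 6 - 86546 = -86540)
(V - 46538)*(30894 + ((-4 - 32) - 30*g(z))) = (-86540 - 46538)*(30894 + ((-4 - 32) - 30*(-5 + (⅐)*1))) = -133078*(30894 + (-36 - 30*(-5 + ⅐))) = -133078*(30894 + (-36 - 30*(-34/7))) = -133078*(30894 + (-36 + 1020/7)) = -133078*(30894 + 768/7) = -133078*217026/7 = -28881386028/7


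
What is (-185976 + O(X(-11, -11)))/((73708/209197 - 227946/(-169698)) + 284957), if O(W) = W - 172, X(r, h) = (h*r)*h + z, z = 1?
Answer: -554627298999989/843010228707649 ≈ -0.65791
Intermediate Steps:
X(r, h) = 1 + r*h² (X(r, h) = (h*r)*h + 1 = r*h² + 1 = 1 + r*h²)
O(W) = -172 + W
(-185976 + O(X(-11, -11)))/((73708/209197 - 227946/(-169698)) + 284957) = (-185976 + (-172 + (1 - 11*(-11)²)))/((73708/209197 - 227946/(-169698)) + 284957) = (-185976 + (-172 + (1 - 11*121)))/((73708*(1/209197) - 227946*(-1/169698)) + 284957) = (-185976 + (-172 + (1 - 1331)))/((73708/209197 + 37991/28283) + 284957) = (-185976 + (-172 - 1330))/(10032286591/5916718751 + 284957) = (-185976 - 1502)/(1686020457415298/5916718751) = -187478*5916718751/1686020457415298 = -554627298999989/843010228707649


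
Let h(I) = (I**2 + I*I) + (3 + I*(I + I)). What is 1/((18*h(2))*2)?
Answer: 1/684 ≈ 0.0014620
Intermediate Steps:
h(I) = 3 + 4*I**2 (h(I) = (I**2 + I**2) + (3 + I*(2*I)) = 2*I**2 + (3 + 2*I**2) = 3 + 4*I**2)
1/((18*h(2))*2) = 1/((18*(3 + 4*2**2))*2) = 1/((18*(3 + 4*4))*2) = 1/((18*(3 + 16))*2) = 1/((18*19)*2) = 1/(342*2) = 1/684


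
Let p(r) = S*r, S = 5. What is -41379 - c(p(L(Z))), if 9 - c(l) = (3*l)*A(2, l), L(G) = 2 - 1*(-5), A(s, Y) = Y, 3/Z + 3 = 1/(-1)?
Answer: -37713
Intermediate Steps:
Z = -¾ (Z = 3/(-3 + 1/(-1)) = 3/(-3 - 1) = 3/(-4) = 3*(-¼) = -¾ ≈ -0.75000)
L(G) = 7 (L(G) = 2 + 5 = 7)
p(r) = 5*r
c(l) = 9 - 3*l² (c(l) = 9 - 3*l*l = 9 - 3*l²)
-41379 - c(p(L(Z))) = -41379 - (9 - 3*(5*7)²) = -41379 - (9 - 3*35²) = -41379 - (9 - 3*1225) = -41379 - (9 - 3675) = -41379 - 1*(-3666) = -41379 + 3666 = -37713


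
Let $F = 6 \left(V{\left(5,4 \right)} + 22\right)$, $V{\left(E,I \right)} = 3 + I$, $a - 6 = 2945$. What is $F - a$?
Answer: $-2777$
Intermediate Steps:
$a = 2951$ ($a = 6 + 2945 = 2951$)
$F = 174$ ($F = 6 \left(\left(3 + 4\right) + 22\right) = 6 \left(7 + 22\right) = 6 \cdot 29 = 174$)
$F - a = 174 - 2951 = -2777$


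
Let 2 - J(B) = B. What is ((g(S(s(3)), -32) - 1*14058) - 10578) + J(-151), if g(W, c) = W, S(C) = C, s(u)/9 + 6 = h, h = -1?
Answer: -24546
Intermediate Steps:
s(u) = -63 (s(u) = -54 + 9*(-1) = -54 - 9 = -63)
J(B) = 2 - B
((g(S(s(3)), -32) - 1*14058) - 10578) + J(-151) = ((-63 - 1*14058) - 10578) + (2 - 1*(-151)) = ((-63 - 14058) - 10578) + (2 + 151) = (-14121 - 10578) + 153 = -24699 + 153 = -24546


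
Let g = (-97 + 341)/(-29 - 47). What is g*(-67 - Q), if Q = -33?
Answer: 2074/19 ≈ 109.16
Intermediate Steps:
g = -61/19 (g = 244/(-76) = 244*(-1/76) = -61/19 ≈ -3.2105)
g*(-67 - Q) = -61*(-67 - 1*(-33))/19 = -61*(-67 + 33)/19 = -61/19*(-34) = 2074/19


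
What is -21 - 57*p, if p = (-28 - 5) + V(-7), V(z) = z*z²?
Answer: 21411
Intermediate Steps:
V(z) = z³
p = -376 (p = (-28 - 5) + (-7)³ = -33 - 343 = -376)
-21 - 57*p = -21 - 57*(-376) = -21 + 21432 = 21411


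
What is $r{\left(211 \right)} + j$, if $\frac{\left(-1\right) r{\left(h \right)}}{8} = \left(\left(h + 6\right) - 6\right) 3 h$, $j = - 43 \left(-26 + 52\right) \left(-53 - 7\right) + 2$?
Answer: $-1001422$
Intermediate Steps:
$j = 67082$ ($j = - 43 \cdot 26 \left(-60\right) + 2 = \left(-43\right) \left(-1560\right) + 2 = 67080 + 2 = 67082$)
$r{\left(h \right)} = - 24 h^{2}$ ($r{\left(h \right)} = - 8 \left(\left(h + 6\right) - 6\right) 3 h = - 8 \left(\left(6 + h\right) - 6\right) 3 h = - 8 h 3 h = - 8 \cdot 3 h^{2} = - 24 h^{2}$)
$r{\left(211 \right)} + j = - 24 \cdot 211^{2} + 67082 = \left(-24\right) 44521 + 67082 = -1068504 + 67082 = -1001422$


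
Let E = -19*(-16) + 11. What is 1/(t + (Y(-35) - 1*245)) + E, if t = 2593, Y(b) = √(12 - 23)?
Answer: 1736633573/5513115 - I*√11/5513115 ≈ 315.0 - 6.0159e-7*I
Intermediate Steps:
Y(b) = I*√11 (Y(b) = √(-11) = I*√11)
E = 315 (E = 304 + 11 = 315)
1/(t + (Y(-35) - 1*245)) + E = 1/(2593 + (I*√11 - 1*245)) + 315 = 1/(2593 + (I*√11 - 245)) + 315 = 1/(2593 + (-245 + I*√11)) + 315 = 1/(2348 + I*√11) + 315 = 315 + 1/(2348 + I*√11)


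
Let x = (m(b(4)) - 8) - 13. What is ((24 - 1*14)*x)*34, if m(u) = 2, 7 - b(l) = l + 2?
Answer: -6460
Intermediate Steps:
b(l) = 5 - l (b(l) = 7 - (l + 2) = 7 - (2 + l) = 7 + (-2 - l) = 5 - l)
x = -19 (x = (2 - 8) - 13 = -6 - 13 = -19)
((24 - 1*14)*x)*34 = ((24 - 1*14)*(-19))*34 = ((24 - 14)*(-19))*34 = (10*(-19))*34 = -190*34 = -6460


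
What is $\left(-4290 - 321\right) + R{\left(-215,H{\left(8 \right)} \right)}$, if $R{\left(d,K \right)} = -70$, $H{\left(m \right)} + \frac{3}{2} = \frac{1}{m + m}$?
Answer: $-4681$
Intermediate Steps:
$H{\left(m \right)} = - \frac{3}{2} + \frac{1}{2 m}$ ($H{\left(m \right)} = - \frac{3}{2} + \frac{1}{m + m} = - \frac{3}{2} + \frac{1}{2 m}$)
$\left(-4290 - 321\right) + R{\left(-215,H{\left(8 \right)} \right)} = \left(-4290 - 321\right) - 70 = -4611 - 70 = -4681$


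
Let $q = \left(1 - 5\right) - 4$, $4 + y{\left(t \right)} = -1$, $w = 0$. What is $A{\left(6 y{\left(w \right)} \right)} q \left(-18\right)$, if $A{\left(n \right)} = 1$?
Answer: $144$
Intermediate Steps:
$y{\left(t \right)} = -5$ ($y{\left(t \right)} = -4 - 1 = -5$)
$q = -8$ ($q = -4 - 4 = -8$)
$A{\left(6 y{\left(w \right)} \right)} q \left(-18\right) = 1 \left(-8\right) \left(-18\right) = \left(-8\right) \left(-18\right) = 144$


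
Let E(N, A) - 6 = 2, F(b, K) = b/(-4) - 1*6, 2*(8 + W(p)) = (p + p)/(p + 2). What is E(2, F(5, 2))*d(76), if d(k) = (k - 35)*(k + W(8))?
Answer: 112832/5 ≈ 22566.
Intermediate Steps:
W(p) = -8 + p/(2 + p) (W(p) = -8 + ((p + p)/(p + 2))/2 = -8 + ((2*p)/(2 + p))/2 = -8 + (2*p/(2 + p))/2 = -8 + p/(2 + p))
F(b, K) = -6 - b/4 (F(b, K) = b*(-¼) - 6 = -b/4 - 6 = -6 - b/4)
E(N, A) = 8 (E(N, A) = 6 + 2 = 8)
d(k) = (-35 + k)*(-36/5 + k) (d(k) = (k - 35)*(k + (-16 - 7*8)/(2 + 8)) = (-35 + k)*(k + (-16 - 56)/10) = (-35 + k)*(k + (⅒)*(-72)) = (-35 + k)*(k - 36/5) = (-35 + k)*(-36/5 + k))
E(2, F(5, 2))*d(76) = 8*(252 + 76² - 211/5*76) = 8*(252 + 5776 - 16036/5) = 8*(14104/5) = 112832/5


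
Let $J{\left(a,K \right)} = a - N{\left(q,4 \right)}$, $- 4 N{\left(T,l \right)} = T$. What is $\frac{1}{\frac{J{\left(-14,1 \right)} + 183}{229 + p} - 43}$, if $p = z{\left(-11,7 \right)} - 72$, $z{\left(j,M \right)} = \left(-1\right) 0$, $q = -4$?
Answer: $- \frac{157}{6583} \approx -0.023849$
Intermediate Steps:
$N{\left(T,l \right)} = - \frac{T}{4}$
$z{\left(j,M \right)} = 0$
$p = -72$ ($p = 0 - 72 = -72$)
$J{\left(a,K \right)} = -1 + a$ ($J{\left(a,K \right)} = a - \left(- \frac{1}{4}\right) \left(-4\right) = a - 1 = -1 + a$)
$\frac{1}{\frac{J{\left(-14,1 \right)} + 183}{229 + p} - 43} = \frac{1}{\frac{\left(-1 - 14\right) + 183}{229 - 72} - 43} = \frac{1}{\frac{-15 + 183}{157} - 43} = \frac{1}{168 \cdot \frac{1}{157} - 43} = \frac{1}{\frac{168}{157} - 43} = \frac{1}{- \frac{6583}{157}} = - \frac{157}{6583}$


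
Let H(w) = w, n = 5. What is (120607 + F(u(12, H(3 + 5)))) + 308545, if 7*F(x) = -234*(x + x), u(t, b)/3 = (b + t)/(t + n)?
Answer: 51041008/119 ≈ 4.2892e+5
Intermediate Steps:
u(t, b) = 3*(b + t)/(5 + t) (u(t, b) = 3*((b + t)/(t + 5)) = 3*((b + t)/(5 + t)) = 3*(b + t)/(5 + t))
F(x) = -468*x/7 (F(x) = (-234*(x + x))/7 = (-468*x)/7 = -468*x/7)
(120607 + F(u(12, H(3 + 5)))) + 308545 = (120607 - 1404*((3 + 5) + 12)/(7*(5 + 12))) + 308545 = (120607 - 1404*(8 + 12)/(7*17)) + 308545 = (120607 - 1404*20/(7*17)) + 308545 = (120607 - 468/7*60/17) + 308545 = (120607 - 28080/119) + 308545 = 14324153/119 + 308545 = 51041008/119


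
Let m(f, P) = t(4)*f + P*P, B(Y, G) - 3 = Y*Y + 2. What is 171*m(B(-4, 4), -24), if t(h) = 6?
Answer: 120042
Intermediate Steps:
B(Y, G) = 5 + Y**2 (B(Y, G) = 3 + (Y*Y + 2) = 3 + (Y**2 + 2) = 3 + (2 + Y**2) = 5 + Y**2)
m(f, P) = P**2 + 6*f (m(f, P) = 6*f + P*P = 6*f + P**2 = P**2 + 6*f)
171*m(B(-4, 4), -24) = 171*((-24)**2 + 6*(5 + (-4)**2)) = 171*(576 + 6*(5 + 16)) = 171*(576 + 6*21) = 171*(576 + 126) = 171*702 = 120042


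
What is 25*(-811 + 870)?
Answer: 1475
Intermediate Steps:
25*(-811 + 870) = 25*59 = 1475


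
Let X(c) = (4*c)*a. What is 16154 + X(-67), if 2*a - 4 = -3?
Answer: 16020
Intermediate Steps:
a = 1/2 (a = 2 + (1/2)*(-3) = 2 - 3/2 = 1/2 ≈ 0.50000)
X(c) = 2*c (X(c) = (4*c)*(1/2) = 2*c)
16154 + X(-67) = 16154 + 2*(-67) = 16154 - 134 = 16020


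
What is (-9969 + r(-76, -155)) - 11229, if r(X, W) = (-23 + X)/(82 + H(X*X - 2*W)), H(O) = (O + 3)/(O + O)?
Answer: -2365343138/111577 ≈ -21199.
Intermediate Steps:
H(O) = (3 + O)/(2*O) (H(O) = (3 + O)/((2*O)) = (3 + O)*(1/(2*O)) = (3 + O)/(2*O))
r(X, W) = (-23 + X)/(82 + (3 + X**2 - 2*W)/(2*(X**2 - 2*W))) (r(X, W) = (-23 + X)/(82 + (3 + (X*X - 2*W))/(2*(X*X - 2*W))) = (-23 + X)/(82 + (3 + (X**2 - 2*W))/(2*(X**2 - 2*W))) = (-23 + X)/(82 + (3 + X**2 - 2*W)/(2*(X**2 - 2*W))))
(-9969 + r(-76, -155)) - 11229 = (-9969 + 2*(-23 - 76)*(-1*(-76)**2 + 2*(-155))/(3*(-1 - 55*(-76)**2 + 110*(-155)))) - 11229 = (-9969 + (2/3)*(-99)*(-1*5776 - 310)/(-1 - 55*5776 - 17050)) - 11229 = (-9969 + (2/3)*(-99)*(-5776 - 310)/(-1 - 317680 - 17050)) - 11229 = (-9969 + (2/3)*(-99)*(-6086)/(-334731)) - 11229 = (-9969 + (2/3)*(-1/334731)*(-99)*(-6086)) - 11229 = (-9969 - 133892/111577) - 11229 = -1112445005/111577 - 11229 = -2365343138/111577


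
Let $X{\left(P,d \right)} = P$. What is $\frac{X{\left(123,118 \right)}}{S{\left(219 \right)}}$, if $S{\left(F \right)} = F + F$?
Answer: $\frac{41}{146} \approx 0.28082$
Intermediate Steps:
$S{\left(F \right)} = 2 F$
$\frac{X{\left(123,118 \right)}}{S{\left(219 \right)}} = \frac{123}{2 \cdot 219} = \frac{123}{438} = 123 \cdot \frac{1}{438} = \frac{41}{146}$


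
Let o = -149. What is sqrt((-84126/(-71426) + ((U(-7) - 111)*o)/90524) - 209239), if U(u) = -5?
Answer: I*sqrt(136678420598122983129473)/808220903 ≈ 457.42*I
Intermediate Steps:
sqrt((-84126/(-71426) + ((U(-7) - 111)*o)/90524) - 209239) = sqrt((-84126/(-71426) + ((-5 - 111)*(-149))/90524) - 209239) = sqrt((-84126*(-1/71426) - 116*(-149)*(1/90524)) - 209239) = sqrt((42063/35713 + 17284*(1/90524)) - 209239) = sqrt((42063/35713 + 4321/22631) - 209239) = sqrt(1106243626/808220903 - 209239) = sqrt(-169110227279191/808220903) = I*sqrt(136678420598122983129473)/808220903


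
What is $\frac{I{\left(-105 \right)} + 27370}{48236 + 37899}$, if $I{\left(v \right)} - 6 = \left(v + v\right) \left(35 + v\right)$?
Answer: $\frac{42076}{86135} \approx 0.48849$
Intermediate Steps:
$I{\left(v \right)} = 6 + 2 v \left(35 + v\right)$ ($I{\left(v \right)} = 6 + \left(v + v\right) \left(35 + v\right) = 6 + 2 v \left(35 + v\right)$)
$\frac{I{\left(-105 \right)} + 27370}{48236 + 37899} = \frac{\left(6 + 2 \left(-105\right)^{2} + 70 \left(-105\right)\right) + 27370}{48236 + 37899} = \frac{\left(6 + 2 \cdot 11025 - 7350\right) + 27370}{86135} = \left(\left(6 + 22050 - 7350\right) + 27370\right) \frac{1}{86135} = \left(14706 + 27370\right) \frac{1}{86135} = 42076 \cdot \frac{1}{86135} = \frac{42076}{86135}$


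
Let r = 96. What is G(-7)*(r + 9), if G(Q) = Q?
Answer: -735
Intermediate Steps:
G(-7)*(r + 9) = -7*(96 + 9) = -7*105 = -735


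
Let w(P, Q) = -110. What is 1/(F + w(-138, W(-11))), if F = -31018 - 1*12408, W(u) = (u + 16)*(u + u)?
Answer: -1/43536 ≈ -2.2969e-5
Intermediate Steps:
W(u) = 2*u*(16 + u) (W(u) = (16 + u)*(2*u) = 2*u*(16 + u))
F = -43426 (F = -31018 - 12408 = -43426)
1/(F + w(-138, W(-11))) = 1/(-43426 - 110) = 1/(-43536) = -1/43536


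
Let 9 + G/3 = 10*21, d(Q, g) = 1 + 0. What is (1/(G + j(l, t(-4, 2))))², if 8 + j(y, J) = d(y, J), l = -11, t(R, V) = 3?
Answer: 1/355216 ≈ 2.8152e-6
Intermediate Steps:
d(Q, g) = 1
j(y, J) = -7 (j(y, J) = -8 + 1 = -7)
G = 603 (G = -27 + 3*(10*21) = -27 + 3*210 = -27 + 630 = 603)
(1/(G + j(l, t(-4, 2))))² = (1/(603 - 7))² = (1/596)² = 1/355216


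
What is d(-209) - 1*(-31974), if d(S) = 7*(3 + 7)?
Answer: 32044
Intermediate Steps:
d(S) = 70 (d(S) = 7*10 = 70)
d(-209) - 1*(-31974) = 70 - 1*(-31974) = 70 + 31974 = 32044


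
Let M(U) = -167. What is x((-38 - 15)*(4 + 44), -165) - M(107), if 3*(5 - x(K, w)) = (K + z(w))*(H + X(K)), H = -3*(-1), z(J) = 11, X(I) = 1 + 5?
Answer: 7771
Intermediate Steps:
X(I) = 6
H = 3
x(K, w) = -28 - 3*K (x(K, w) = 5 - (K + 11)*(3 + 6)/3 = 5 - (11 + K)*9/3 = 5 - (99 + 9*K)/3 = 5 + (-33 - 3*K) = -28 - 3*K)
x((-38 - 15)*(4 + 44), -165) - M(107) = (-28 - 3*(-38 - 15)*(4 + 44)) - 1*(-167) = (-28 - (-159)*48) + 167 = (-28 - 3*(-2544)) + 167 = (-28 + 7632) + 167 = 7604 + 167 = 7771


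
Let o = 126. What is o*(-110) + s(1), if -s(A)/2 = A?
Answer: -13862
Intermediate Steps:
s(A) = -2*A
o*(-110) + s(1) = 126*(-110) - 2*1 = -13860 - 2 = -13862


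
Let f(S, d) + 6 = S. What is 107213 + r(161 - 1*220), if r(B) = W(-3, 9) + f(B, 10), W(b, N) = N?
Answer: 107157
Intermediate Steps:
f(S, d) = -6 + S
r(B) = 3 + B (r(B) = 9 + (-6 + B) = 3 + B)
107213 + r(161 - 1*220) = 107213 + (3 + (161 - 1*220)) = 107213 + (3 + (161 - 220)) = 107213 + (3 - 59) = 107213 - 56 = 107157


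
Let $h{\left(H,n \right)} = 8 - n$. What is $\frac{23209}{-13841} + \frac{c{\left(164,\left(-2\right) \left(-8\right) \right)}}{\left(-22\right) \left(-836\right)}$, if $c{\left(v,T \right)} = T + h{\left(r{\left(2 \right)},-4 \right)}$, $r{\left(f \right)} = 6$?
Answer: $- \frac{106618095}{63640918} \approx -1.6753$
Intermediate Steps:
$c{\left(v,T \right)} = 12 + T$ ($c{\left(v,T \right)} = T + \left(8 - -4\right) = T + \left(8 + 4\right) = T + 12 = 12 + T$)
$\frac{23209}{-13841} + \frac{c{\left(164,\left(-2\right) \left(-8\right) \right)}}{\left(-22\right) \left(-836\right)} = \frac{23209}{-13841} + \frac{12 - -16}{\left(-22\right) \left(-836\right)} = 23209 \left(- \frac{1}{13841}\right) + \frac{12 + 16}{18392} = - \frac{23209}{13841} + 28 \cdot \frac{1}{18392} = - \frac{23209}{13841} + \frac{7}{4598} = - \frac{106618095}{63640918}$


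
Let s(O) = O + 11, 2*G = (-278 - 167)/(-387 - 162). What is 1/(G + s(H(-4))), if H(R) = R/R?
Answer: 1098/13621 ≈ 0.080611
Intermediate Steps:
H(R) = 1
G = 445/1098 (G = ((-278 - 167)/(-387 - 162))/2 = (-445/(-549))/2 = (-445*(-1/549))/2 = (½)*(445/549) = 445/1098 ≈ 0.40528)
s(O) = 11 + O
1/(G + s(H(-4))) = 1/(445/1098 + (11 + 1)) = 1/(445/1098 + 12) = 1/(13621/1098) = 1098/13621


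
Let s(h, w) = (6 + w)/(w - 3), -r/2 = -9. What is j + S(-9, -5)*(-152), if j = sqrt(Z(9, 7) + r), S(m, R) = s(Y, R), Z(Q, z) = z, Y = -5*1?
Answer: 24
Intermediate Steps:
Y = -5
r = 18 (r = -2*(-9) = 18)
s(h, w) = (6 + w)/(-3 + w)
S(m, R) = (6 + R)/(-3 + R)
j = 5 (j = sqrt(7 + 18) = sqrt(25) = 5)
j + S(-9, -5)*(-152) = 5 + ((6 - 5)/(-3 - 5))*(-152) = 5 + (1/(-8))*(-152) = 5 - 1/8*1*(-152) = 5 - 1/8*(-152) = 5 + 19 = 24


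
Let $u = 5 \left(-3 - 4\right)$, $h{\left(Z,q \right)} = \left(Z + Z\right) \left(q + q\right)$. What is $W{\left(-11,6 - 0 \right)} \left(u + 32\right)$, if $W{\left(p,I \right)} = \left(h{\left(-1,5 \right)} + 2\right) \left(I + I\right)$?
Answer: $648$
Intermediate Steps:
$h{\left(Z,q \right)} = 4 Z q$ ($h{\left(Z,q \right)} = 2 Z 2 q = 4 Z q$)
$W{\left(p,I \right)} = - 36 I$ ($W{\left(p,I \right)} = \left(4 \left(-1\right) 5 + 2\right) \left(I + I\right) = \left(-20 + 2\right) 2 I = - 18 \cdot 2 I = - 36 I$)
$u = -35$ ($u = 5 \left(-7\right) = -35$)
$W{\left(-11,6 - 0 \right)} \left(u + 32\right) = - 36 \left(6 - 0\right) \left(-35 + 32\right) = - 36 \left(6 + 0\right) \left(-3\right) = \left(-36\right) 6 \left(-3\right) = \left(-216\right) \left(-3\right) = 648$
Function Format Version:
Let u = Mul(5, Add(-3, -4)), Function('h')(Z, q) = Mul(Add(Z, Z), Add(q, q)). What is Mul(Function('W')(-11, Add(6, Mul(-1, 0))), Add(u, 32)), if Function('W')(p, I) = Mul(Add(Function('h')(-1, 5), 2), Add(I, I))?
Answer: 648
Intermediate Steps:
Function('h')(Z, q) = Mul(4, Z, q) (Function('h')(Z, q) = Mul(Mul(2, Z), Mul(2, q)) = Mul(4, Z, q))
Function('W')(p, I) = Mul(-36, I) (Function('W')(p, I) = Mul(Add(Mul(4, -1, 5), 2), Add(I, I)) = Mul(Add(-20, 2), Mul(2, I)) = Mul(-18, Mul(2, I)) = Mul(-36, I))
u = -35 (u = Mul(5, -7) = -35)
Mul(Function('W')(-11, Add(6, Mul(-1, 0))), Add(u, 32)) = Mul(Mul(-36, Add(6, Mul(-1, 0))), Add(-35, 32)) = Mul(Mul(-36, Add(6, 0)), -3) = Mul(Mul(-36, 6), -3) = Mul(-216, -3) = 648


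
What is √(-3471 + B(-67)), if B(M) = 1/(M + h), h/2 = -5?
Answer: 2*I*√5144909/77 ≈ 58.915*I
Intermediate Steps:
h = -10 (h = 2*(-5) = -10)
B(M) = 1/(-10 + M) (B(M) = 1/(M - 10) = 1/(-10 + M))
√(-3471 + B(-67)) = √(-3471 + 1/(-10 - 67)) = √(-3471 + 1/(-77)) = √(-3471 - 1/77) = √(-267268/77) = 2*I*√5144909/77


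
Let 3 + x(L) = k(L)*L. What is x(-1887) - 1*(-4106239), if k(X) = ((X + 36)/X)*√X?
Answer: 4106236 - 1851*I*√1887 ≈ 4.1062e+6 - 80407.0*I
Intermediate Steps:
k(X) = (36 + X)/√X (k(X) = ((36 + X)/X)*√X = (36 + X)/√X)
x(L) = -3 + √L*(36 + L) (x(L) = -3 + ((36 + L)/√L)*L = -3 + √L*(36 + L))
x(-1887) - 1*(-4106239) = (-3 + √(-1887)*(36 - 1887)) - 1*(-4106239) = (-3 + (I*√1887)*(-1851)) + 4106239 = (-3 - 1851*I*√1887) + 4106239 = 4106236 - 1851*I*√1887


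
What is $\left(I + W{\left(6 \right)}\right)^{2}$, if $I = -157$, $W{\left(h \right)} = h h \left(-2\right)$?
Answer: $52441$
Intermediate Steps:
$W{\left(h \right)} = - 2 h^{2}$ ($W{\left(h \right)} = h^{2} \left(-2\right) = - 2 h^{2}$)
$\left(I + W{\left(6 \right)}\right)^{2} = \left(-157 - 2 \cdot 6^{2}\right)^{2} = \left(-157 - 72\right)^{2} = \left(-229\right)^{2} = 52441$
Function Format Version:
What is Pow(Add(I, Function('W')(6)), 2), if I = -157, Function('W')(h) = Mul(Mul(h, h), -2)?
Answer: 52441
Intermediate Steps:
Function('W')(h) = Mul(-2, Pow(h, 2)) (Function('W')(h) = Mul(Pow(h, 2), -2) = Mul(-2, Pow(h, 2)))
Pow(Add(I, Function('W')(6)), 2) = Pow(Add(-157, Mul(-2, Pow(6, 2))), 2) = Pow(Add(-157, Mul(-2, 36)), 2) = Pow(Add(-157, -72), 2) = Pow(-229, 2) = 52441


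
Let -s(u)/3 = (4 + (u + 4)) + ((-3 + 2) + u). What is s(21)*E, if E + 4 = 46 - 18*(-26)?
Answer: -74970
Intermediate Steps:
E = 510 (E = -4 + (46 - 18*(-26)) = -4 + (46 + 468) = -4 + 514 = 510)
s(u) = -21 - 6*u (s(u) = -3*((4 + (u + 4)) + ((-3 + 2) + u)) = -3*((4 + (4 + u)) + (-1 + u)) = -3*((8 + u) + (-1 + u)) = -3*(7 + 2*u) = -21 - 6*u)
s(21)*E = (-21 - 6*21)*510 = (-21 - 126)*510 = -147*510 = -74970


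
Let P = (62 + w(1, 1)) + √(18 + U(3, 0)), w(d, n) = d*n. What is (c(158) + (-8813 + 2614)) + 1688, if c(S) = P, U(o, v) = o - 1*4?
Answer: -4448 + √17 ≈ -4443.9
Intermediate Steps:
U(o, v) = -4 + o (U(o, v) = o - 4 = -4 + o)
P = 63 + √17 (P = (62 + 1*1) + √(18 + (-4 + 3)) = (62 + 1) + √(18 - 1) = 63 + √17 ≈ 67.123)
c(S) = 63 + √17
(c(158) + (-8813 + 2614)) + 1688 = ((63 + √17) + (-8813 + 2614)) + 1688 = ((63 + √17) - 6199) + 1688 = (-6136 + √17) + 1688 = -4448 + √17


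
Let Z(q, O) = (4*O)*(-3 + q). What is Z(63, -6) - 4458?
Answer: -5898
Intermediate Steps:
Z(q, O) = 4*O*(-3 + q)
Z(63, -6) - 4458 = 4*(-6)*(-3 + 63) - 4458 = 4*(-6)*60 - 4458 = -1440 - 4458 = -5898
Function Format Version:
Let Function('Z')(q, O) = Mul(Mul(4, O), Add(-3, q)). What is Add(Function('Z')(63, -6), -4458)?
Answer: -5898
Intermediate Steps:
Function('Z')(q, O) = Mul(4, O, Add(-3, q))
Add(Function('Z')(63, -6), -4458) = Add(Mul(4, -6, Add(-3, 63)), -4458) = Add(Mul(4, -6, 60), -4458) = Add(-1440, -4458) = -5898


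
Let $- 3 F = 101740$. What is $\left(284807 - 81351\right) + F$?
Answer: $\frac{508628}{3} \approx 1.6954 \cdot 10^{5}$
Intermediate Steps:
$F = - \frac{101740}{3}$ ($F = \left(- \frac{1}{3}\right) 101740 = - \frac{101740}{3} \approx -33913.0$)
$\left(284807 - 81351\right) + F = \left(284807 - 81351\right) - \frac{101740}{3} = 203456 - \frac{101740}{3} = \frac{508628}{3}$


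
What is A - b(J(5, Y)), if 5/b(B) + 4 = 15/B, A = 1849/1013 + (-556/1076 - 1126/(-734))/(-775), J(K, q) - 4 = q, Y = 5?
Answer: 2152135347356/542534714575 ≈ 3.9668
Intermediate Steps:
J(K, q) = 4 + q
A = 141365851283/77504959225 (A = 1849*(1/1013) + (-556*1/1076 - 1126*(-1/734))*(-1/775) = 1849/1013 + (-139/269 + 563/367)*(-1/775) = 1849/1013 + (100434/98723)*(-1/775) = 1849/1013 - 100434/76510325 = 141365851283/77504959225 ≈ 1.8240)
b(B) = 5/(-4 + 15/B)
A - b(J(5, Y)) = 141365851283/77504959225 - (-5)*(4 + 5)/(-15 + 4*(4 + 5)) = 141365851283/77504959225 - (-5)*9/(-15 + 4*9) = 141365851283/77504959225 - (-5)*9/(-15 + 36) = 141365851283/77504959225 - (-5)*9/21 = 141365851283/77504959225 - 1*(-15/7) = 141365851283/77504959225 + 15/7 = 2152135347356/542534714575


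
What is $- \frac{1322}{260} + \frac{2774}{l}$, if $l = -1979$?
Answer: $- \frac{1668739}{257270} \approx -6.4863$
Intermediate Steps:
$- \frac{1322}{260} + \frac{2774}{l} = - \frac{1322}{260} + \frac{2774}{-1979} = \left(-1322\right) \frac{1}{260} + 2774 \left(- \frac{1}{1979}\right) = - \frac{661}{130} - \frac{2774}{1979} = - \frac{1668739}{257270}$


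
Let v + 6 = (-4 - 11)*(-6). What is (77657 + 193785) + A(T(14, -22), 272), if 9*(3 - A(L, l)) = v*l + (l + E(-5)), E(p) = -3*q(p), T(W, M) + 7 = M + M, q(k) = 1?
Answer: 2419888/9 ≈ 2.6888e+5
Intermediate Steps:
T(W, M) = -7 + 2*M (T(W, M) = -7 + (M + M) = -7 + 2*M)
E(p) = -3 (E(p) = -3*1 = -3)
v = 84 (v = -6 + (-4 - 11)*(-6) = -6 - 15*(-6) = -6 + 90 = 84)
A(L, l) = 10/3 - 85*l/9 (A(L, l) = 3 - (84*l + (l - 3))/9 = 3 - (84*l + (-3 + l))/9 = 3 - (-3 + 85*l)/9 = 3 + (⅓ - 85*l/9) = 10/3 - 85*l/9)
(77657 + 193785) + A(T(14, -22), 272) = (77657 + 193785) + (10/3 - 85/9*272) = 271442 + (10/3 - 23120/9) = 271442 - 23090/9 = 2419888/9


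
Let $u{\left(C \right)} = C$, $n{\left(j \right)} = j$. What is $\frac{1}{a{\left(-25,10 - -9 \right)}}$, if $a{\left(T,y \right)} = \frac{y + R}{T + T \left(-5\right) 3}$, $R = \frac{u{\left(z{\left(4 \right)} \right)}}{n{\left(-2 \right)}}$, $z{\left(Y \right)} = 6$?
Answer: $\frac{175}{8} \approx 21.875$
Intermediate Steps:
$R = -3$ ($R = \frac{6}{-2} = 6 \left(- \frac{1}{2}\right) = -3$)
$a{\left(T,y \right)} = - \frac{-3 + y}{14 T}$ ($a{\left(T,y \right)} = \frac{y - 3}{T + T \left(-5\right) 3} = \frac{-3 + y}{T + - 5 T 3} = \frac{-3 + y}{T - 15 T} = \frac{-3 + y}{\left(-14\right) T} = \left(-3 + y\right) \left(- \frac{1}{14 T}\right) = - \frac{-3 + y}{14 T}$)
$\frac{1}{a{\left(-25,10 - -9 \right)}} = \frac{1}{\frac{1}{14} \frac{1}{-25} \left(3 - \left(10 - -9\right)\right)} = \frac{1}{\frac{1}{14} \left(- \frac{1}{25}\right) \left(3 - \left(10 + 9\right)\right)} = \frac{1}{\frac{1}{14} \left(- \frac{1}{25}\right) \left(3 - 19\right)} = \frac{1}{\frac{1}{14} \left(- \frac{1}{25}\right) \left(-16\right)} = \frac{1}{\frac{8}{175}} = \frac{175}{8}$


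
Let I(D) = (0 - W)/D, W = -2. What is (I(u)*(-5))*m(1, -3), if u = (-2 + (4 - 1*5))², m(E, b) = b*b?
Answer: -10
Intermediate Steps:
m(E, b) = b²
u = 9 (u = (-2 + (4 - 5))² = (-2 - 1)² = (-3)² = 9)
I(D) = 2/D (I(D) = (0 - 1*(-2))/D = (0 + 2)/D = 2/D)
(I(u)*(-5))*m(1, -3) = ((2/9)*(-5))*(-3)² = ((2*(⅑))*(-5))*9 = ((2/9)*(-5))*9 = -10/9*9 = -10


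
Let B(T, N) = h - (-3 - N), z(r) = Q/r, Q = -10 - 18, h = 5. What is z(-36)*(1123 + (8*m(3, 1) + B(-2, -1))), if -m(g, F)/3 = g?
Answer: 7406/9 ≈ 822.89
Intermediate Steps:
m(g, F) = -3*g
Q = -28
z(r) = -28/r
B(T, N) = 8 + N (B(T, N) = 5 - (-3 - N) = 5 + (3 + N) = 8 + N)
z(-36)*(1123 + (8*m(3, 1) + B(-2, -1))) = (-28/(-36))*(1123 + (8*(-3*3) + (8 - 1))) = (-28*(-1/36))*(1123 + (8*(-9) + 7)) = 7*(1123 + (-72 + 7))/9 = 7*(1123 - 65)/9 = (7/9)*1058 = 7406/9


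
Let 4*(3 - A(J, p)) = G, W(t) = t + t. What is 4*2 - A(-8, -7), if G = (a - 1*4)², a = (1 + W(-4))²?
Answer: 2045/4 ≈ 511.25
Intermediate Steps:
W(t) = 2*t
a = 49 (a = (1 + 2*(-4))² = (1 - 8)² = (-7)² = 49)
G = 2025 (G = (49 - 1*4)² = (49 - 4)² = 45² = 2025)
A(J, p) = -2013/4 (A(J, p) = 3 - ¼*2025 = 3 - 2025/4 = -2013/4)
4*2 - A(-8, -7) = 4*2 - 1*(-2013/4) = 8 + 2013/4 = 2045/4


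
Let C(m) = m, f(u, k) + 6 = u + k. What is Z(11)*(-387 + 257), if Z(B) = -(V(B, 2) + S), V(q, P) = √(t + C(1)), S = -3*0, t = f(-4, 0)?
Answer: 390*I ≈ 390.0*I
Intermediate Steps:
f(u, k) = -6 + k + u (f(u, k) = -6 + (u + k) = -6 + (k + u) = -6 + k + u)
t = -10 (t = -6 + 0 - 4 = -10)
S = 0
V(q, P) = 3*I (V(q, P) = √(-10 + 1) = √(-9) = 3*I)
Z(B) = -3*I (Z(B) = -(3*I + 0) = -3*I)
Z(11)*(-387 + 257) = (-3*I)*(-387 + 257) = -3*I*(-130) = 390*I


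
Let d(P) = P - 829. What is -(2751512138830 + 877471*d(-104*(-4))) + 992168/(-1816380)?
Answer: -1249283342687240207/454095 ≈ -2.7511e+12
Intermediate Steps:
d(P) = -829 + P
-(2751512138830 + 877471*d(-104*(-4))) + 992168/(-1816380) = -(2750784715371 + 365027936) + 992168/(-1816380) = -877471/(1/((-829 + 416) + 3135730)) + 992168*(-1/1816380) = -877471/(1/(-413 + 3135730)) - 248042/454095 = -877471/(1/3135317) - 248042/454095 = -877471/1/3135317 - 248042/454095 = -877471*3135317 - 248042/454095 = -2751149743307 - 248042/454095 = -1249283342687240207/454095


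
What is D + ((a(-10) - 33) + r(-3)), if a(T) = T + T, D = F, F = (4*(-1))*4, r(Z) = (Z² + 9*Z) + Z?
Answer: -90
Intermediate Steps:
r(Z) = Z² + 10*Z
F = -16 (F = -4*4 = -16)
D = -16
a(T) = 2*T
D + ((a(-10) - 33) + r(-3)) = -16 + ((2*(-10) - 33) - 3*(10 - 3)) = -16 + ((-20 - 33) - 3*7) = -16 + (-53 - 21) = -16 - 74 = -90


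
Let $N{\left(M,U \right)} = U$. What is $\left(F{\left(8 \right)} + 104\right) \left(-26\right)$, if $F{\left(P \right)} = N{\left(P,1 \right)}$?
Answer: $-2730$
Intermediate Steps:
$F{\left(P \right)} = 1$
$\left(F{\left(8 \right)} + 104\right) \left(-26\right) = \left(1 + 104\right) \left(-26\right) = 105 \left(-26\right) = -2730$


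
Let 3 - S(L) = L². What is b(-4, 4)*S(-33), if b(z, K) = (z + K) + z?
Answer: 4344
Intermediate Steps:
b(z, K) = K + 2*z (b(z, K) = (K + z) + z = K + 2*z)
S(L) = 3 - L²
b(-4, 4)*S(-33) = (4 + 2*(-4))*(3 - 1*(-33)²) = (4 - 8)*(3 - 1*1089) = -4*(3 - 1089) = -4*(-1086) = 4344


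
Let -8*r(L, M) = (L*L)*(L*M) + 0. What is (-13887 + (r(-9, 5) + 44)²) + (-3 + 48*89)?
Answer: 15360457/64 ≈ 2.4001e+5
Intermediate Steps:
r(L, M) = -M*L³/8 (r(L, M) = -((L*L)*(L*M) + 0)/8 = -(L²*(L*M) + 0)/8 = -(M*L³ + 0)/8 = -M*L³/8)
(-13887 + (r(-9, 5) + 44)²) + (-3 + 48*89) = (-13887 + (-⅛*5*(-9)³ + 44)²) + (-3 + 48*89) = (-13887 + (-⅛*5*(-729) + 44)²) + (-3 + 4272) = (-13887 + (3645/8 + 44)²) + 4269 = (-13887 + (3997/8)²) + 4269 = (-13887 + 15976009/64) + 4269 = 15087241/64 + 4269 = 15360457/64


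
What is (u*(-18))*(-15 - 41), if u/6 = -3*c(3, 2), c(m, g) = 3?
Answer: -54432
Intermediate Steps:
u = -54 (u = 6*(-3*3) = 6*(-9) = -54)
(u*(-18))*(-15 - 41) = (-54*(-18))*(-15 - 41) = 972*(-56) = -54432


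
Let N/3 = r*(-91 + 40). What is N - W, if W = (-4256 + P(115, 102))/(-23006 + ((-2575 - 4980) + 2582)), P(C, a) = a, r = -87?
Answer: 372424315/27979 ≈ 13311.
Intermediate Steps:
N = 13311 (N = 3*(-87*(-91 + 40)) = 3*(-87*(-51)) = 3*4437 = 13311)
W = 4154/27979 (W = (-4256 + 102)/(-23006 + ((-2575 - 4980) + 2582)) = -4154/(-23006 + (-7555 + 2582)) = -4154/(-23006 - 4973) = -4154/(-27979) = -4154*(-1/27979) = 4154/27979 ≈ 0.14847)
N - W = 13311 - 1*4154/27979 = 13311 - 4154/27979 = 372424315/27979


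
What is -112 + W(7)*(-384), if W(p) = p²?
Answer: -18928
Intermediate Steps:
-112 + W(7)*(-384) = -112 + 7²*(-384) = -112 + 49*(-384) = -112 - 18816 = -18928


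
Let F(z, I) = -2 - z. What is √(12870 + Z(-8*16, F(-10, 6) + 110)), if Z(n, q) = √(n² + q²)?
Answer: √(12870 + 2*√7577) ≈ 114.21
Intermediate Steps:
√(12870 + Z(-8*16, F(-10, 6) + 110)) = √(12870 + √((-8*16)² + ((-2 - 1*(-10)) + 110)²)) = √(12870 + √((-128)² + ((-2 + 10) + 110)²)) = √(12870 + √(16384 + (8 + 110)²)) = √(12870 + √(16384 + 118²)) = √(12870 + √(16384 + 13924)) = √(12870 + √30308) = √(12870 + 2*√7577)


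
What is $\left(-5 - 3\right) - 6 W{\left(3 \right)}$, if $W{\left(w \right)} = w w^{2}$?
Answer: $-170$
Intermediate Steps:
$W{\left(w \right)} = w^{3}$
$\left(-5 - 3\right) - 6 W{\left(3 \right)} = \left(-5 - 3\right) - 6 \cdot 3^{3} = -8 - 162 = -170$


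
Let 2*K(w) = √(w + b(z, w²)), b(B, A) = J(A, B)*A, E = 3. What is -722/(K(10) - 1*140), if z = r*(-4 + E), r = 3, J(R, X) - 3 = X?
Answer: 40432/7839 + 722*√10/39195 ≈ 5.2160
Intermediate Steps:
J(R, X) = 3 + X
z = -3 (z = 3*(-4 + 3) = 3*(-1) = -3)
b(B, A) = A*(3 + B) (b(B, A) = (3 + B)*A = A*(3 + B))
K(w) = √w/2 (K(w) = √(w + w²*(3 - 3))/2 = √(w + w²*0)/2 = √(w + 0)/2 = √w/2)
-722/(K(10) - 1*140) = -722/(√10/2 - 1*140) = -722/(√10/2 - 140) = -722/(-140 + √10/2)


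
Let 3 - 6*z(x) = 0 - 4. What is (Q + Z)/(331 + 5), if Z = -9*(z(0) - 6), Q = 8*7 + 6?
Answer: 211/672 ≈ 0.31399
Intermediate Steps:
z(x) = 7/6 (z(x) = 1/2 - (0 - 4)/6 = 1/2 - 1/6*(-4) = 1/2 + 2/3 = 7/6)
Q = 62 (Q = 56 + 6 = 62)
Z = 87/2 (Z = -9*(7/6 - 6) = -9*(-29/6) = 87/2 ≈ 43.500)
(Q + Z)/(331 + 5) = (62 + 87/2)/(331 + 5) = (211/2)/336 = (211/2)*(1/336) = 211/672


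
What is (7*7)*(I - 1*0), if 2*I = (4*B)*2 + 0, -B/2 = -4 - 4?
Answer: 3136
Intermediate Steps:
B = 16 (B = -2*(-4 - 4) = -2*(-8) = 16)
I = 64 (I = ((4*16)*2 + 0)/2 = (64*2 + 0)/2 = (128 + 0)/2 = (1/2)*128 = 64)
(7*7)*(I - 1*0) = (7*7)*(64 - 1*0) = 49*(64 + 0) = 49*64 = 3136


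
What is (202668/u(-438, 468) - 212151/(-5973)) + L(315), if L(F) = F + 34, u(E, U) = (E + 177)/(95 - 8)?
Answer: -133738420/1991 ≈ -67172.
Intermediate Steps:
u(E, U) = 59/29 + E/87 (u(E, U) = (177 + E)/87 = (177 + E)*(1/87) = 59/29 + E/87)
L(F) = 34 + F
(202668/u(-438, 468) - 212151/(-5973)) + L(315) = (202668/(59/29 + (1/87)*(-438)) - 212151/(-5973)) + (34 + 315) = (202668/(59/29 - 146/29) - 212151*(-1/5973)) + 349 = (202668/(-3) + 70717/1991) + 349 = (202668*(-1/3) + 70717/1991) + 349 = (-67556 + 70717/1991) + 349 = -134433279/1991 + 349 = -133738420/1991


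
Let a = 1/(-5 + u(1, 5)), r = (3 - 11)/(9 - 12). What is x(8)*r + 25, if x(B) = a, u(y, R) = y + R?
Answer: 83/3 ≈ 27.667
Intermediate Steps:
u(y, R) = R + y
r = 8/3 (r = -8/(-3) = -8*(-1/3) = 8/3 ≈ 2.6667)
a = 1 (a = 1/(-5 + (5 + 1)) = 1/(-5 + 6) = 1/1 = 1)
x(B) = 1
x(8)*r + 25 = 1*(8/3) + 25 = 8/3 + 25 = 83/3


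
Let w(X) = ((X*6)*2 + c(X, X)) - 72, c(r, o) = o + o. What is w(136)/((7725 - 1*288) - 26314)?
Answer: -1832/18877 ≈ -0.097049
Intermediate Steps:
c(r, o) = 2*o
w(X) = -72 + 14*X (w(X) = ((X*6)*2 + 2*X) - 72 = ((6*X)*2 + 2*X) - 72 = (12*X + 2*X) - 72 = 14*X - 72 = -72 + 14*X)
w(136)/((7725 - 1*288) - 26314) = (-72 + 14*136)/((7725 - 1*288) - 26314) = (-72 + 1904)/((7725 - 288) - 26314) = 1832/(7437 - 26314) = 1832/(-18877) = 1832*(-1/18877) = -1832/18877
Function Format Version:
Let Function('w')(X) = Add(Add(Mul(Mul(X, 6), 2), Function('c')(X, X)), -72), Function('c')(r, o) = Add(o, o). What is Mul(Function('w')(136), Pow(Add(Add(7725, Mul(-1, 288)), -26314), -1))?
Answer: Rational(-1832, 18877) ≈ -0.097049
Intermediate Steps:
Function('c')(r, o) = Mul(2, o)
Function('w')(X) = Add(-72, Mul(14, X)) (Function('w')(X) = Add(Add(Mul(Mul(X, 6), 2), Mul(2, X)), -72) = Add(Add(Mul(Mul(6, X), 2), Mul(2, X)), -72) = Add(Add(Mul(12, X), Mul(2, X)), -72) = Add(Mul(14, X), -72) = Add(-72, Mul(14, X)))
Mul(Function('w')(136), Pow(Add(Add(7725, Mul(-1, 288)), -26314), -1)) = Mul(Add(-72, Mul(14, 136)), Pow(Add(Add(7725, Mul(-1, 288)), -26314), -1)) = Mul(Add(-72, 1904), Pow(Add(Add(7725, -288), -26314), -1)) = Mul(1832, Pow(Add(7437, -26314), -1)) = Mul(1832, Pow(-18877, -1)) = Mul(1832, Rational(-1, 18877)) = Rational(-1832, 18877)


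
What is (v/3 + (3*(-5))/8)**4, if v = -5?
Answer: 52200625/331776 ≈ 157.34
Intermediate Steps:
(v/3 + (3*(-5))/8)**4 = (-5/3 + (3*(-5))/8)**4 = (-5*1/3 - 15*1/8)**4 = (-5/3 - 15/8)**4 = (-85/24)**4 = 52200625/331776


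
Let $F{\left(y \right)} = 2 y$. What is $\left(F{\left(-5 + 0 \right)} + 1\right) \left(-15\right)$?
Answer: $135$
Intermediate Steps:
$\left(F{\left(-5 + 0 \right)} + 1\right) \left(-15\right) = \left(2 \left(-5 + 0\right) + 1\right) \left(-15\right) = \left(2 \left(-5\right) + 1\right) \left(-15\right) = \left(-10 + 1\right) \left(-15\right) = \left(-9\right) \left(-15\right) = 135$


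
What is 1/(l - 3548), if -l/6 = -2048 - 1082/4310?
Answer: 2155/18837946 ≈ 0.00011440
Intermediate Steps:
l = 26483886/2155 (l = -6*(-2048 - 1082/4310) = -6*(-2048 - 1082*1/4310) = -6*(-2048 - 541/2155) = -6*(-4413981/2155) = 26483886/2155 ≈ 12290.)
1/(l - 3548) = 1/(26483886/2155 - 3548) = 1/(18837946/2155) = 2155/18837946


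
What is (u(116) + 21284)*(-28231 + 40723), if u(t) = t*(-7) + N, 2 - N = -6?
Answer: 255836160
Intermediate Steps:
N = 8 (N = 2 - 1*(-6) = 2 + 6 = 8)
u(t) = 8 - 7*t (u(t) = t*(-7) + 8 = -7*t + 8 = 8 - 7*t)
(u(116) + 21284)*(-28231 + 40723) = ((8 - 7*116) + 21284)*(-28231 + 40723) = ((8 - 812) + 21284)*12492 = (-804 + 21284)*12492 = 20480*12492 = 255836160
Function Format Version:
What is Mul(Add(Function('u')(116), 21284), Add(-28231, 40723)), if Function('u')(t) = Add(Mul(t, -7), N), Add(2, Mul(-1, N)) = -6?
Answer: 255836160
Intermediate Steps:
N = 8 (N = Add(2, Mul(-1, -6)) = Add(2, 6) = 8)
Function('u')(t) = Add(8, Mul(-7, t)) (Function('u')(t) = Add(Mul(t, -7), 8) = Add(Mul(-7, t), 8) = Add(8, Mul(-7, t)))
Mul(Add(Function('u')(116), 21284), Add(-28231, 40723)) = Mul(Add(Add(8, Mul(-7, 116)), 21284), Add(-28231, 40723)) = Mul(Add(Add(8, -812), 21284), 12492) = Mul(Add(-804, 21284), 12492) = Mul(20480, 12492) = 255836160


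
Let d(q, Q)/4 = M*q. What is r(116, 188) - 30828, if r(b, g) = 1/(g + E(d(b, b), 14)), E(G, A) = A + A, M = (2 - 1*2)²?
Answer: -6658847/216 ≈ -30828.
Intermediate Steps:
M = 0 (M = (2 - 2)² = 0² = 0)
d(q, Q) = 0 (d(q, Q) = 4*(0*q) = 4*0 = 0)
E(G, A) = 2*A
r(b, g) = 1/(28 + g) (r(b, g) = 1/(g + 2*14) = 1/(g + 28) = 1/(28 + g))
r(116, 188) - 30828 = 1/(28 + 188) - 30828 = 1/216 - 30828 = -6658847/216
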